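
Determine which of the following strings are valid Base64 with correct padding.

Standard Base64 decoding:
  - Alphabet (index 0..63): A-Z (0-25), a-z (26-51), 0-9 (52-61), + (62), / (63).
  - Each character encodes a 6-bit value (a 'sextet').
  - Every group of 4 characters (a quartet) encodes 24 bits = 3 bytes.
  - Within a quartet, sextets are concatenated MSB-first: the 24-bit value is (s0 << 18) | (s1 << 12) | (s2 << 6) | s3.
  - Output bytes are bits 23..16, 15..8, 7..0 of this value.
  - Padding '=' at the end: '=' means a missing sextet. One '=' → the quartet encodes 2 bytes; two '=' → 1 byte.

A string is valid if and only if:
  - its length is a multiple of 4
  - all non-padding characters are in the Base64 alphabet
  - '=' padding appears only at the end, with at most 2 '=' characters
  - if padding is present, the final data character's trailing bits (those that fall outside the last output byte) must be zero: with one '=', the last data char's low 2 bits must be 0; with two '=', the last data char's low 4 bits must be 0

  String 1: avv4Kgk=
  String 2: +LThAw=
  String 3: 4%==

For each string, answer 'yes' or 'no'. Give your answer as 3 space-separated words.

String 1: 'avv4Kgk=' → valid
String 2: '+LThAw=' → invalid (len=7 not mult of 4)
String 3: '4%==' → invalid (bad char(s): ['%'])

Answer: yes no no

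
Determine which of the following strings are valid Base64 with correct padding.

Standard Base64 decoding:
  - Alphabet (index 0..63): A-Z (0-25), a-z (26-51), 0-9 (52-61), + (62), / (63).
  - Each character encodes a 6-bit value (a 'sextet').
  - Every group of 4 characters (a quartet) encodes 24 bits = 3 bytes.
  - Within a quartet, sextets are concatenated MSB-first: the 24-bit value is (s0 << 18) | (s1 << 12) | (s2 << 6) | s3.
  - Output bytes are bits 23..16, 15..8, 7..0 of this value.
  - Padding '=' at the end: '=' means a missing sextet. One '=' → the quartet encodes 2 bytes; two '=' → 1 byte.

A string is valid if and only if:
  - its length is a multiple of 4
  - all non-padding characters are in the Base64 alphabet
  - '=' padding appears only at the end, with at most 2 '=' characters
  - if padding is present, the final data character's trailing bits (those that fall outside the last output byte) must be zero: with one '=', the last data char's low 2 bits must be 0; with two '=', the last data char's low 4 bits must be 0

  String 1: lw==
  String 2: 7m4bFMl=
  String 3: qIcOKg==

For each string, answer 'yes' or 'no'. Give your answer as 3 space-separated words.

Answer: yes no yes

Derivation:
String 1: 'lw==' → valid
String 2: '7m4bFMl=' → invalid (bad trailing bits)
String 3: 'qIcOKg==' → valid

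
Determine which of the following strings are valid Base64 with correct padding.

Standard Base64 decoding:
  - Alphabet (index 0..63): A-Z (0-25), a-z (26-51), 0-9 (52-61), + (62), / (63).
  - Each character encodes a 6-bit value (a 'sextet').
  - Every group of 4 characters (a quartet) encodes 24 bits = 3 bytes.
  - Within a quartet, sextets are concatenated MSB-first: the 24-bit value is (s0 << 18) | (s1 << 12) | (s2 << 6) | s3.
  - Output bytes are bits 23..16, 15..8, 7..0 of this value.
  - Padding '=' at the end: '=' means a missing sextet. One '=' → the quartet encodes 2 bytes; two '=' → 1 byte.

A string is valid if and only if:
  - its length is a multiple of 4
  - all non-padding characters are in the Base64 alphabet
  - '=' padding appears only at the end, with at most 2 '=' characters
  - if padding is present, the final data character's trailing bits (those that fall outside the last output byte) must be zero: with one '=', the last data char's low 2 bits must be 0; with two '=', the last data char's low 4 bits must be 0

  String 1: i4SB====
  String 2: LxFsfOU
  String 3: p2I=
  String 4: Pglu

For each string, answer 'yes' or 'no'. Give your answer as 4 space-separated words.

Answer: no no yes yes

Derivation:
String 1: 'i4SB====' → invalid (4 pad chars (max 2))
String 2: 'LxFsfOU' → invalid (len=7 not mult of 4)
String 3: 'p2I=' → valid
String 4: 'Pglu' → valid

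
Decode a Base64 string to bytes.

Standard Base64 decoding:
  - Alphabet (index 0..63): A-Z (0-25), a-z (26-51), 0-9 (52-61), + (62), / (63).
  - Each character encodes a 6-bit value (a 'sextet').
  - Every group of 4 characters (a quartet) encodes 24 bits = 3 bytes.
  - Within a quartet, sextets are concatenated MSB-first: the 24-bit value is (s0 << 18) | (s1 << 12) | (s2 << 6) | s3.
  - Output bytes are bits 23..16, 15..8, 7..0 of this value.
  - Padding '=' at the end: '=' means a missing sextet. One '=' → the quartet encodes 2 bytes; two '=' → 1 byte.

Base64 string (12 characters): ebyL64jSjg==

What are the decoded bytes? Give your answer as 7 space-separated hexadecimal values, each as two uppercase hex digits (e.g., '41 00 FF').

After char 0 ('e'=30): chars_in_quartet=1 acc=0x1E bytes_emitted=0
After char 1 ('b'=27): chars_in_quartet=2 acc=0x79B bytes_emitted=0
After char 2 ('y'=50): chars_in_quartet=3 acc=0x1E6F2 bytes_emitted=0
After char 3 ('L'=11): chars_in_quartet=4 acc=0x79BC8B -> emit 79 BC 8B, reset; bytes_emitted=3
After char 4 ('6'=58): chars_in_quartet=1 acc=0x3A bytes_emitted=3
After char 5 ('4'=56): chars_in_quartet=2 acc=0xEB8 bytes_emitted=3
After char 6 ('j'=35): chars_in_quartet=3 acc=0x3AE23 bytes_emitted=3
After char 7 ('S'=18): chars_in_quartet=4 acc=0xEB88D2 -> emit EB 88 D2, reset; bytes_emitted=6
After char 8 ('j'=35): chars_in_quartet=1 acc=0x23 bytes_emitted=6
After char 9 ('g'=32): chars_in_quartet=2 acc=0x8E0 bytes_emitted=6
Padding '==': partial quartet acc=0x8E0 -> emit 8E; bytes_emitted=7

Answer: 79 BC 8B EB 88 D2 8E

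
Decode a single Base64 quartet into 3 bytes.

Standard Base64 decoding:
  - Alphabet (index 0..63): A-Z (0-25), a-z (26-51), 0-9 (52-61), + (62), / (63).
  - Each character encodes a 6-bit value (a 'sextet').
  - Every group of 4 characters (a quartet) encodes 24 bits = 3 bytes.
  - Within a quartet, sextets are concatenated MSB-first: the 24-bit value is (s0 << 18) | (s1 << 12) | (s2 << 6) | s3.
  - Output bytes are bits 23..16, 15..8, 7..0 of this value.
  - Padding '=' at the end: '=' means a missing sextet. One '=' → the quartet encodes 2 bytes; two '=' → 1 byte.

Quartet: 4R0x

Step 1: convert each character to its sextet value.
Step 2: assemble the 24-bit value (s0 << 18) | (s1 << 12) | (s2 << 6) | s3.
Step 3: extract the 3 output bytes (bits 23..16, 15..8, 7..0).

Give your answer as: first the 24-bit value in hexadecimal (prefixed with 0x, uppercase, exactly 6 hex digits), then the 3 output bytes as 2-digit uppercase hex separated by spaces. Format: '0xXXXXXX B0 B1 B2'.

Sextets: 4=56, R=17, 0=52, x=49
24-bit: (56<<18) | (17<<12) | (52<<6) | 49
      = 0xE00000 | 0x011000 | 0x000D00 | 0x000031
      = 0xE11D31
Bytes: (v>>16)&0xFF=E1, (v>>8)&0xFF=1D, v&0xFF=31

Answer: 0xE11D31 E1 1D 31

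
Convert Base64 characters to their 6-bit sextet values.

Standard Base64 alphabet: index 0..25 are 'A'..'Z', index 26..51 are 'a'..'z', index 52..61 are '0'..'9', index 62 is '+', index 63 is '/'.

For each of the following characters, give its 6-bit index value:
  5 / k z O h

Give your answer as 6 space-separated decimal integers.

Answer: 57 63 36 51 14 33

Derivation:
'5': 0..9 range, 52 + ord('5') − ord('0') = 57
'/': index 63
'k': a..z range, 26 + ord('k') − ord('a') = 36
'z': a..z range, 26 + ord('z') − ord('a') = 51
'O': A..Z range, ord('O') − ord('A') = 14
'h': a..z range, 26 + ord('h') − ord('a') = 33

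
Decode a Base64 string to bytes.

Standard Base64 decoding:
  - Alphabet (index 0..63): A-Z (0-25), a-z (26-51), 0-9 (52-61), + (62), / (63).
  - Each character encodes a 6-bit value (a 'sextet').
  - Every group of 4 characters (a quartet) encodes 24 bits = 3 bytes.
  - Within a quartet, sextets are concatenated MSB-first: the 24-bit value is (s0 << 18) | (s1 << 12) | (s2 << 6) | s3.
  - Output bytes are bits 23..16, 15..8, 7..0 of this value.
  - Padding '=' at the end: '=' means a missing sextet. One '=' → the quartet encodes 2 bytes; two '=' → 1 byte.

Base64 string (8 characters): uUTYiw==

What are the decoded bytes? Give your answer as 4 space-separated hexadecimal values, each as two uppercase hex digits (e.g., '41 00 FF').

After char 0 ('u'=46): chars_in_quartet=1 acc=0x2E bytes_emitted=0
After char 1 ('U'=20): chars_in_quartet=2 acc=0xB94 bytes_emitted=0
After char 2 ('T'=19): chars_in_quartet=3 acc=0x2E513 bytes_emitted=0
After char 3 ('Y'=24): chars_in_quartet=4 acc=0xB944D8 -> emit B9 44 D8, reset; bytes_emitted=3
After char 4 ('i'=34): chars_in_quartet=1 acc=0x22 bytes_emitted=3
After char 5 ('w'=48): chars_in_quartet=2 acc=0x8B0 bytes_emitted=3
Padding '==': partial quartet acc=0x8B0 -> emit 8B; bytes_emitted=4

Answer: B9 44 D8 8B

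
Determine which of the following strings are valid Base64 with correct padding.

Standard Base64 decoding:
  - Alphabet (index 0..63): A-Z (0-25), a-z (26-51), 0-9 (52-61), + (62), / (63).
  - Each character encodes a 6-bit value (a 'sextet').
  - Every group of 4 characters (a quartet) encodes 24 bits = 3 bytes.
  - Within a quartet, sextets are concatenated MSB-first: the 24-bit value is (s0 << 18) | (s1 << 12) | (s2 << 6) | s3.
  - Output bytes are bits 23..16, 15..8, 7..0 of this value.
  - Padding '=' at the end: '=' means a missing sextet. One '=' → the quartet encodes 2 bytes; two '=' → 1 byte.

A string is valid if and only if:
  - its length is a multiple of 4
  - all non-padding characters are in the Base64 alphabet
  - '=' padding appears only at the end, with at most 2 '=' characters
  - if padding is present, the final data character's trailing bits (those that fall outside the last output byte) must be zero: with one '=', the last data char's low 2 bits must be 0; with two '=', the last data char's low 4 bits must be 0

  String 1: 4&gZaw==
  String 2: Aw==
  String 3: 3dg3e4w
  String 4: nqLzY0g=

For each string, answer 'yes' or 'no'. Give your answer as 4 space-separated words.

Answer: no yes no yes

Derivation:
String 1: '4&gZaw==' → invalid (bad char(s): ['&'])
String 2: 'Aw==' → valid
String 3: '3dg3e4w' → invalid (len=7 not mult of 4)
String 4: 'nqLzY0g=' → valid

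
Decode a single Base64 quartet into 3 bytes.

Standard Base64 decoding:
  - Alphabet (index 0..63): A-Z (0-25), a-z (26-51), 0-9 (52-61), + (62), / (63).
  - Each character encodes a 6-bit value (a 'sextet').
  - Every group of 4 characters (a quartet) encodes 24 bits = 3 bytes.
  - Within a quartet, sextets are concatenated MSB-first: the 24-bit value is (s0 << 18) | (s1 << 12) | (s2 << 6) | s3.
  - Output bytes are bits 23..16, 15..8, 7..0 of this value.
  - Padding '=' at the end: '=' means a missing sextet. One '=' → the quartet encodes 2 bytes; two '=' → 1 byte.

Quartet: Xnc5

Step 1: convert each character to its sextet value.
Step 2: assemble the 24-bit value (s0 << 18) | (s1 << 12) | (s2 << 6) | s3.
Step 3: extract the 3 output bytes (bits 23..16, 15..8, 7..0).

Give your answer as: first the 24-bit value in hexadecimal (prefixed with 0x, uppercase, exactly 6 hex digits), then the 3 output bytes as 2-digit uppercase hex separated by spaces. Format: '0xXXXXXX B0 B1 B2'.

Sextets: X=23, n=39, c=28, 5=57
24-bit: (23<<18) | (39<<12) | (28<<6) | 57
      = 0x5C0000 | 0x027000 | 0x000700 | 0x000039
      = 0x5E7739
Bytes: (v>>16)&0xFF=5E, (v>>8)&0xFF=77, v&0xFF=39

Answer: 0x5E7739 5E 77 39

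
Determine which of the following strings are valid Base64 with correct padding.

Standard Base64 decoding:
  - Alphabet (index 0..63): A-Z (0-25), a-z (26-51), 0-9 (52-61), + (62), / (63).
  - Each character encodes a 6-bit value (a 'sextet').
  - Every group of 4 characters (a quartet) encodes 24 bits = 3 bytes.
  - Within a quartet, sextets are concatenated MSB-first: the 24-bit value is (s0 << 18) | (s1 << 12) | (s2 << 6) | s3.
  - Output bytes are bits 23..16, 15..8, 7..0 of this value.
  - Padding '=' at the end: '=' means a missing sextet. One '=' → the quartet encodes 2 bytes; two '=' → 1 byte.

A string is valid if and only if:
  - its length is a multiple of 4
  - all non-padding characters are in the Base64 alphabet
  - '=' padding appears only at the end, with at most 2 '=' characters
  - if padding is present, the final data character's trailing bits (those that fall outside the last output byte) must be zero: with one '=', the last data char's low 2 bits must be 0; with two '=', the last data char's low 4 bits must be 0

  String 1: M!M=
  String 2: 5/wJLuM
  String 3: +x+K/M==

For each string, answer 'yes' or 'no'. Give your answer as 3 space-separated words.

String 1: 'M!M=' → invalid (bad char(s): ['!'])
String 2: '5/wJLuM' → invalid (len=7 not mult of 4)
String 3: '+x+K/M==' → invalid (bad trailing bits)

Answer: no no no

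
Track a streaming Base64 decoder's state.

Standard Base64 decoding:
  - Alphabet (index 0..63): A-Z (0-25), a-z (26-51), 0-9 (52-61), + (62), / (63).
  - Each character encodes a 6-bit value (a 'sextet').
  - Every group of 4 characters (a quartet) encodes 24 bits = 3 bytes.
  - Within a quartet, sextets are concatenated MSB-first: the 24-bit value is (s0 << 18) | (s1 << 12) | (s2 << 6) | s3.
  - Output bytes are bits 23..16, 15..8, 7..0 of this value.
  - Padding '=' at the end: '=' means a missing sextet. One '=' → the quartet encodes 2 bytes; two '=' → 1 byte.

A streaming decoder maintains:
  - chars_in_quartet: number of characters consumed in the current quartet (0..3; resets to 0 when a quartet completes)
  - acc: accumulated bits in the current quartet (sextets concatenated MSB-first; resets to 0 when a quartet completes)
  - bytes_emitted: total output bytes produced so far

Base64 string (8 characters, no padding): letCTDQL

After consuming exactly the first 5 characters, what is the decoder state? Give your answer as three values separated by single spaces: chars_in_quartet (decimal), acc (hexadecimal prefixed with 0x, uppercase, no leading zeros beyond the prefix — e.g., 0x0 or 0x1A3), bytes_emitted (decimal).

After char 0 ('l'=37): chars_in_quartet=1 acc=0x25 bytes_emitted=0
After char 1 ('e'=30): chars_in_quartet=2 acc=0x95E bytes_emitted=0
After char 2 ('t'=45): chars_in_quartet=3 acc=0x257AD bytes_emitted=0
After char 3 ('C'=2): chars_in_quartet=4 acc=0x95EB42 -> emit 95 EB 42, reset; bytes_emitted=3
After char 4 ('T'=19): chars_in_quartet=1 acc=0x13 bytes_emitted=3

Answer: 1 0x13 3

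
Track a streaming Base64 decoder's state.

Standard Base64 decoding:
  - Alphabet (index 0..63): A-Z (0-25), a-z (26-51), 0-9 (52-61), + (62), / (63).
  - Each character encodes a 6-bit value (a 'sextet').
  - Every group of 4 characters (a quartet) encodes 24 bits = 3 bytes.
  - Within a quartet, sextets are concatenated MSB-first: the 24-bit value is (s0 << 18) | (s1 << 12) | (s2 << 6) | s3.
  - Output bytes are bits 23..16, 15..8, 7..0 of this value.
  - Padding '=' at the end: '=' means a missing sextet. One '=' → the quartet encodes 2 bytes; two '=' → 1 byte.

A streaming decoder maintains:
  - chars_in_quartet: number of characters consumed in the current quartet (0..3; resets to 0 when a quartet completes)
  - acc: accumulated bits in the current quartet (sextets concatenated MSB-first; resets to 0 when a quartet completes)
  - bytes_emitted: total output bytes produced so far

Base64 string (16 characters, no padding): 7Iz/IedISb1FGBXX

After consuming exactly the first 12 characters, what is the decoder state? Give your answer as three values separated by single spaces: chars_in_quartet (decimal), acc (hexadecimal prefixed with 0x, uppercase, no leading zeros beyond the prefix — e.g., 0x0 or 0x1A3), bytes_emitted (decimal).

After char 0 ('7'=59): chars_in_quartet=1 acc=0x3B bytes_emitted=0
After char 1 ('I'=8): chars_in_quartet=2 acc=0xEC8 bytes_emitted=0
After char 2 ('z'=51): chars_in_quartet=3 acc=0x3B233 bytes_emitted=0
After char 3 ('/'=63): chars_in_quartet=4 acc=0xEC8CFF -> emit EC 8C FF, reset; bytes_emitted=3
After char 4 ('I'=8): chars_in_quartet=1 acc=0x8 bytes_emitted=3
After char 5 ('e'=30): chars_in_quartet=2 acc=0x21E bytes_emitted=3
After char 6 ('d'=29): chars_in_quartet=3 acc=0x879D bytes_emitted=3
After char 7 ('I'=8): chars_in_quartet=4 acc=0x21E748 -> emit 21 E7 48, reset; bytes_emitted=6
After char 8 ('S'=18): chars_in_quartet=1 acc=0x12 bytes_emitted=6
After char 9 ('b'=27): chars_in_quartet=2 acc=0x49B bytes_emitted=6
After char 10 ('1'=53): chars_in_quartet=3 acc=0x126F5 bytes_emitted=6
After char 11 ('F'=5): chars_in_quartet=4 acc=0x49BD45 -> emit 49 BD 45, reset; bytes_emitted=9

Answer: 0 0x0 9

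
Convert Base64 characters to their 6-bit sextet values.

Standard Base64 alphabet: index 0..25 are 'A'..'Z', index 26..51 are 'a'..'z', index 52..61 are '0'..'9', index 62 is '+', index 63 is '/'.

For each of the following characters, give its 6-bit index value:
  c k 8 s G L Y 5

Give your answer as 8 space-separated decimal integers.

'c': a..z range, 26 + ord('c') − ord('a') = 28
'k': a..z range, 26 + ord('k') − ord('a') = 36
'8': 0..9 range, 52 + ord('8') − ord('0') = 60
's': a..z range, 26 + ord('s') − ord('a') = 44
'G': A..Z range, ord('G') − ord('A') = 6
'L': A..Z range, ord('L') − ord('A') = 11
'Y': A..Z range, ord('Y') − ord('A') = 24
'5': 0..9 range, 52 + ord('5') − ord('0') = 57

Answer: 28 36 60 44 6 11 24 57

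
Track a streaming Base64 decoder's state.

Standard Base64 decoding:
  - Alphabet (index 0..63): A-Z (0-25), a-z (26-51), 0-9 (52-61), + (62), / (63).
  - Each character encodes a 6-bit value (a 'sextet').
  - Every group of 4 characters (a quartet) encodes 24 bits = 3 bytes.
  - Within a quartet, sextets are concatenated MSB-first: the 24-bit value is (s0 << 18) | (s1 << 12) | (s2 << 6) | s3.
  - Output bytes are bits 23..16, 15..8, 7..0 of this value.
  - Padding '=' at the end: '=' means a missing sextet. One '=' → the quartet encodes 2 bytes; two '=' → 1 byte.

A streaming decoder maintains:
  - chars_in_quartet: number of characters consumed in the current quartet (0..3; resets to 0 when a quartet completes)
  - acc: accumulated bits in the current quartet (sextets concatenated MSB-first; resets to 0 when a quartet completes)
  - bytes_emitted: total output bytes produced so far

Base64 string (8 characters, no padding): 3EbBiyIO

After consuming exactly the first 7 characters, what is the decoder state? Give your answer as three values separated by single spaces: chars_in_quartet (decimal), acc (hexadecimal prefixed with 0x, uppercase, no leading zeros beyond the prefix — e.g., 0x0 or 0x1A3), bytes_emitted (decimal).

After char 0 ('3'=55): chars_in_quartet=1 acc=0x37 bytes_emitted=0
After char 1 ('E'=4): chars_in_quartet=2 acc=0xDC4 bytes_emitted=0
After char 2 ('b'=27): chars_in_quartet=3 acc=0x3711B bytes_emitted=0
After char 3 ('B'=1): chars_in_quartet=4 acc=0xDC46C1 -> emit DC 46 C1, reset; bytes_emitted=3
After char 4 ('i'=34): chars_in_quartet=1 acc=0x22 bytes_emitted=3
After char 5 ('y'=50): chars_in_quartet=2 acc=0x8B2 bytes_emitted=3
After char 6 ('I'=8): chars_in_quartet=3 acc=0x22C88 bytes_emitted=3

Answer: 3 0x22C88 3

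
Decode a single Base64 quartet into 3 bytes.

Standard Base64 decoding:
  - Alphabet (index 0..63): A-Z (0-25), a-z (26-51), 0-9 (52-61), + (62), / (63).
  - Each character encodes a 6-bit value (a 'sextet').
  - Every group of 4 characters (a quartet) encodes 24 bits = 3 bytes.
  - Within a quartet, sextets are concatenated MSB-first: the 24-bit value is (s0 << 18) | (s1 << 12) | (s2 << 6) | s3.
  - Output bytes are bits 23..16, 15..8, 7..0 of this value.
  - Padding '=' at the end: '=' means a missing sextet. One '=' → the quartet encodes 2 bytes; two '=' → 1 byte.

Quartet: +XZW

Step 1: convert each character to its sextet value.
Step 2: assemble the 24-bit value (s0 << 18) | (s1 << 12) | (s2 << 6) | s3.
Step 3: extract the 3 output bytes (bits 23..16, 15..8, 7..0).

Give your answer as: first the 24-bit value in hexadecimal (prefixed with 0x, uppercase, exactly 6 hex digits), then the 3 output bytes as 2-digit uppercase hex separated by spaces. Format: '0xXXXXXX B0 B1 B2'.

Sextets: +=62, X=23, Z=25, W=22
24-bit: (62<<18) | (23<<12) | (25<<6) | 22
      = 0xF80000 | 0x017000 | 0x000640 | 0x000016
      = 0xF97656
Bytes: (v>>16)&0xFF=F9, (v>>8)&0xFF=76, v&0xFF=56

Answer: 0xF97656 F9 76 56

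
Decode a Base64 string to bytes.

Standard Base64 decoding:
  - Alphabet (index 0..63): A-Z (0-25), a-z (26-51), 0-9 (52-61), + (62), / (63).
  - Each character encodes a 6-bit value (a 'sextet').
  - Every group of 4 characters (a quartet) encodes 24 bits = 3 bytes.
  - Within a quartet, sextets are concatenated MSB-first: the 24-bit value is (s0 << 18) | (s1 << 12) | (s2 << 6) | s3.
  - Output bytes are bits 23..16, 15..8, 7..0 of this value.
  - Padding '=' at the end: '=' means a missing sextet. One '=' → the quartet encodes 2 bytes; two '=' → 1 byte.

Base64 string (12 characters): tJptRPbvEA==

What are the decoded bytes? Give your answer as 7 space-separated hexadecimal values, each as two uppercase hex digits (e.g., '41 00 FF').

Answer: B4 9A 6D 44 F6 EF 10

Derivation:
After char 0 ('t'=45): chars_in_quartet=1 acc=0x2D bytes_emitted=0
After char 1 ('J'=9): chars_in_quartet=2 acc=0xB49 bytes_emitted=0
After char 2 ('p'=41): chars_in_quartet=3 acc=0x2D269 bytes_emitted=0
After char 3 ('t'=45): chars_in_quartet=4 acc=0xB49A6D -> emit B4 9A 6D, reset; bytes_emitted=3
After char 4 ('R'=17): chars_in_quartet=1 acc=0x11 bytes_emitted=3
After char 5 ('P'=15): chars_in_quartet=2 acc=0x44F bytes_emitted=3
After char 6 ('b'=27): chars_in_quartet=3 acc=0x113DB bytes_emitted=3
After char 7 ('v'=47): chars_in_quartet=4 acc=0x44F6EF -> emit 44 F6 EF, reset; bytes_emitted=6
After char 8 ('E'=4): chars_in_quartet=1 acc=0x4 bytes_emitted=6
After char 9 ('A'=0): chars_in_quartet=2 acc=0x100 bytes_emitted=6
Padding '==': partial quartet acc=0x100 -> emit 10; bytes_emitted=7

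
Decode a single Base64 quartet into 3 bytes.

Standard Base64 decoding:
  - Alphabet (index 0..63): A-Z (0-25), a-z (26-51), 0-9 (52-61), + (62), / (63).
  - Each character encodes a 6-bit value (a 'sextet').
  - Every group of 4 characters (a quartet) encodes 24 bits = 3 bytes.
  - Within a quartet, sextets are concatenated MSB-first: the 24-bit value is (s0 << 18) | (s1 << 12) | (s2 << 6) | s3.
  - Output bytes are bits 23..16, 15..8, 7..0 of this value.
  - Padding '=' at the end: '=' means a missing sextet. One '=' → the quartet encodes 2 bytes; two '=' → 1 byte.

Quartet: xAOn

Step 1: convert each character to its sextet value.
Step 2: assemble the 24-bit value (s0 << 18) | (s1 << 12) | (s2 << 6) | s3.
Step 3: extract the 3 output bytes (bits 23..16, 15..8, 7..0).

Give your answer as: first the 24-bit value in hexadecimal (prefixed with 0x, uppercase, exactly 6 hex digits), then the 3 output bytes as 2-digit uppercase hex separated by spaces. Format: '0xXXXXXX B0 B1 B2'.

Sextets: x=49, A=0, O=14, n=39
24-bit: (49<<18) | (0<<12) | (14<<6) | 39
      = 0xC40000 | 0x000000 | 0x000380 | 0x000027
      = 0xC403A7
Bytes: (v>>16)&0xFF=C4, (v>>8)&0xFF=03, v&0xFF=A7

Answer: 0xC403A7 C4 03 A7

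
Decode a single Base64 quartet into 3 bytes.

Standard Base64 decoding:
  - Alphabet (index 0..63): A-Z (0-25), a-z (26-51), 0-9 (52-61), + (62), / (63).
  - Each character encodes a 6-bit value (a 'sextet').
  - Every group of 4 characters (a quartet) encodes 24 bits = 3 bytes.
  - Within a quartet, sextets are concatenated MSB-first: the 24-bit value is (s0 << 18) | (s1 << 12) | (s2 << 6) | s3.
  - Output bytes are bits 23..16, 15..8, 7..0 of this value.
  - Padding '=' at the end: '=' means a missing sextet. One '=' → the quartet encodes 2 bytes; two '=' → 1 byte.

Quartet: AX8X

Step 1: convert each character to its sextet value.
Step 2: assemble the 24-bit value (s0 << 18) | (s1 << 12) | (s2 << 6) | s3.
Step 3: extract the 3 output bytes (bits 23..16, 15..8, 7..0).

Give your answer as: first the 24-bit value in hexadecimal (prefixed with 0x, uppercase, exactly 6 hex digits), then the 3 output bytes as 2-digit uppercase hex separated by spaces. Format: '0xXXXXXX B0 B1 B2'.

Sextets: A=0, X=23, 8=60, X=23
24-bit: (0<<18) | (23<<12) | (60<<6) | 23
      = 0x000000 | 0x017000 | 0x000F00 | 0x000017
      = 0x017F17
Bytes: (v>>16)&0xFF=01, (v>>8)&0xFF=7F, v&0xFF=17

Answer: 0x017F17 01 7F 17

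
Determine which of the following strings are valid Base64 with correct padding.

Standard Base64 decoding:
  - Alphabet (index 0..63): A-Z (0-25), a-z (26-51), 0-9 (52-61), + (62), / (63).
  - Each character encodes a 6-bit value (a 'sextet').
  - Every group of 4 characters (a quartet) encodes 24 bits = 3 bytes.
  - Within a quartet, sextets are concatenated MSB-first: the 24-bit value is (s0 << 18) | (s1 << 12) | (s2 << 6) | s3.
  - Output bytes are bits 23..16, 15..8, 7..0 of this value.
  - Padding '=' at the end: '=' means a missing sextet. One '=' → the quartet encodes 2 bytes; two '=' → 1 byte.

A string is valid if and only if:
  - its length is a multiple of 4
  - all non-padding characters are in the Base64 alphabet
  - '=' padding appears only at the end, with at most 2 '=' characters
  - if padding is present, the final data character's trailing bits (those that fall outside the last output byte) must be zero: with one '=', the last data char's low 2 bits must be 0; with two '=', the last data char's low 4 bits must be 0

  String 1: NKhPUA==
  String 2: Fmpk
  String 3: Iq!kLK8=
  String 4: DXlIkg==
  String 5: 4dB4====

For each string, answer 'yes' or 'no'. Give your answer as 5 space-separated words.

String 1: 'NKhPUA==' → valid
String 2: 'Fmpk' → valid
String 3: 'Iq!kLK8=' → invalid (bad char(s): ['!'])
String 4: 'DXlIkg==' → valid
String 5: '4dB4====' → invalid (4 pad chars (max 2))

Answer: yes yes no yes no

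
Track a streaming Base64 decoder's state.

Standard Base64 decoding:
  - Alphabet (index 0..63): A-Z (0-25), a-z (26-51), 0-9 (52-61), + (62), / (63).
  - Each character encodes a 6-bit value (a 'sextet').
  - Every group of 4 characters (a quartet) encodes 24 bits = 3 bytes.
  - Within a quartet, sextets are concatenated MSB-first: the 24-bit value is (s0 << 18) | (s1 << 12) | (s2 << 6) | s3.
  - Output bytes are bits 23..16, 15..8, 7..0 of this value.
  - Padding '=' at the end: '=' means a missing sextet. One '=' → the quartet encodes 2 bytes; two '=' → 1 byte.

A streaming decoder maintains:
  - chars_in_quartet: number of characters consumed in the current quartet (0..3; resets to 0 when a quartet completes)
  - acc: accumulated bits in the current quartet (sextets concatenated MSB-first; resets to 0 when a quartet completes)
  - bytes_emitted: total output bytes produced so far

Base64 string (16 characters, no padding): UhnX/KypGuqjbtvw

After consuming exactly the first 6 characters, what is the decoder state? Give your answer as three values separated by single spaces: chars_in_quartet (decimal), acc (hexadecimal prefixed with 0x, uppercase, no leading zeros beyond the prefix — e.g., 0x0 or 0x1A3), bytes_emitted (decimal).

Answer: 2 0xFCA 3

Derivation:
After char 0 ('U'=20): chars_in_quartet=1 acc=0x14 bytes_emitted=0
After char 1 ('h'=33): chars_in_quartet=2 acc=0x521 bytes_emitted=0
After char 2 ('n'=39): chars_in_quartet=3 acc=0x14867 bytes_emitted=0
After char 3 ('X'=23): chars_in_quartet=4 acc=0x5219D7 -> emit 52 19 D7, reset; bytes_emitted=3
After char 4 ('/'=63): chars_in_quartet=1 acc=0x3F bytes_emitted=3
After char 5 ('K'=10): chars_in_quartet=2 acc=0xFCA bytes_emitted=3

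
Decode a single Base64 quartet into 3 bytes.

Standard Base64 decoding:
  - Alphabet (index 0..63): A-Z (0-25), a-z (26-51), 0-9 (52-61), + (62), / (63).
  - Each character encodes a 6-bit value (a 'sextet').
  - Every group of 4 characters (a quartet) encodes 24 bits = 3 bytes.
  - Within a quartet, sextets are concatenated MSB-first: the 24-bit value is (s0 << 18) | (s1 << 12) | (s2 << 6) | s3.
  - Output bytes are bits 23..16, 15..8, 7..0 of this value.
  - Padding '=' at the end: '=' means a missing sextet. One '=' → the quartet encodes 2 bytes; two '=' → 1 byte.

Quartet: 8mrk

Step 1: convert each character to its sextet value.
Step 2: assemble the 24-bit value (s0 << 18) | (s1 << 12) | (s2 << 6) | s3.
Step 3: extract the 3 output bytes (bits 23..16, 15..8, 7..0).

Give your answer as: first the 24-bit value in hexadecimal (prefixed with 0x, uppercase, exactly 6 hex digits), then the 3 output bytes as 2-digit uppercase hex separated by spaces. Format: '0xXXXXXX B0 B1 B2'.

Sextets: 8=60, m=38, r=43, k=36
24-bit: (60<<18) | (38<<12) | (43<<6) | 36
      = 0xF00000 | 0x026000 | 0x000AC0 | 0x000024
      = 0xF26AE4
Bytes: (v>>16)&0xFF=F2, (v>>8)&0xFF=6A, v&0xFF=E4

Answer: 0xF26AE4 F2 6A E4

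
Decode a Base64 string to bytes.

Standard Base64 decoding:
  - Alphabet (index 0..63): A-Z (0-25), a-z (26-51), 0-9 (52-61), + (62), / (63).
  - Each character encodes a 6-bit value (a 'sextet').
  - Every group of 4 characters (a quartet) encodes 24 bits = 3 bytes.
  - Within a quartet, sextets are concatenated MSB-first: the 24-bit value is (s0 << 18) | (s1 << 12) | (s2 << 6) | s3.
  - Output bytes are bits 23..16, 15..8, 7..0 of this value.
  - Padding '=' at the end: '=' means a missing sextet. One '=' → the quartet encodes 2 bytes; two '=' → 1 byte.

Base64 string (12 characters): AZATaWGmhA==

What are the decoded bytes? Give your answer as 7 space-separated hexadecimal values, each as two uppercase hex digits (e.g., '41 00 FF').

Answer: 01 90 13 69 61 A6 84

Derivation:
After char 0 ('A'=0): chars_in_quartet=1 acc=0x0 bytes_emitted=0
After char 1 ('Z'=25): chars_in_quartet=2 acc=0x19 bytes_emitted=0
After char 2 ('A'=0): chars_in_quartet=3 acc=0x640 bytes_emitted=0
After char 3 ('T'=19): chars_in_quartet=4 acc=0x19013 -> emit 01 90 13, reset; bytes_emitted=3
After char 4 ('a'=26): chars_in_quartet=1 acc=0x1A bytes_emitted=3
After char 5 ('W'=22): chars_in_quartet=2 acc=0x696 bytes_emitted=3
After char 6 ('G'=6): chars_in_quartet=3 acc=0x1A586 bytes_emitted=3
After char 7 ('m'=38): chars_in_quartet=4 acc=0x6961A6 -> emit 69 61 A6, reset; bytes_emitted=6
After char 8 ('h'=33): chars_in_quartet=1 acc=0x21 bytes_emitted=6
After char 9 ('A'=0): chars_in_quartet=2 acc=0x840 bytes_emitted=6
Padding '==': partial quartet acc=0x840 -> emit 84; bytes_emitted=7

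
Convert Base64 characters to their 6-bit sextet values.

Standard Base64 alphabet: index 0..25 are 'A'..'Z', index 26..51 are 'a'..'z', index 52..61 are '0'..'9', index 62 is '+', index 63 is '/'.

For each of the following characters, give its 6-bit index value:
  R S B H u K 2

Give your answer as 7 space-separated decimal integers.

'R': A..Z range, ord('R') − ord('A') = 17
'S': A..Z range, ord('S') − ord('A') = 18
'B': A..Z range, ord('B') − ord('A') = 1
'H': A..Z range, ord('H') − ord('A') = 7
'u': a..z range, 26 + ord('u') − ord('a') = 46
'K': A..Z range, ord('K') − ord('A') = 10
'2': 0..9 range, 52 + ord('2') − ord('0') = 54

Answer: 17 18 1 7 46 10 54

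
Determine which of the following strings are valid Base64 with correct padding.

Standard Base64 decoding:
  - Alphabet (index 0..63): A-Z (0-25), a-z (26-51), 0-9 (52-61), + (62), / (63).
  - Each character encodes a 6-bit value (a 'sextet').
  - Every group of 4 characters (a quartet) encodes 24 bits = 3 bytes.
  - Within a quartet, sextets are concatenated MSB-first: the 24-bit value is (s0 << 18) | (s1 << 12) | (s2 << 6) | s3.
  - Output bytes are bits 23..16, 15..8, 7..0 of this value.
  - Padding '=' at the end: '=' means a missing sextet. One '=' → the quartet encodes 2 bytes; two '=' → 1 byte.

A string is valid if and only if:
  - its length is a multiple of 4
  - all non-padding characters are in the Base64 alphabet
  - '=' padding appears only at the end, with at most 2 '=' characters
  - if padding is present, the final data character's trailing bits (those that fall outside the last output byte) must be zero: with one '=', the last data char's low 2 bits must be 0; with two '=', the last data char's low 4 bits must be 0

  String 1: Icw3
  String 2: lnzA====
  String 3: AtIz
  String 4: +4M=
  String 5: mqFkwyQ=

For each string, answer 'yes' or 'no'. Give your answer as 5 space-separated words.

Answer: yes no yes yes yes

Derivation:
String 1: 'Icw3' → valid
String 2: 'lnzA====' → invalid (4 pad chars (max 2))
String 3: 'AtIz' → valid
String 4: '+4M=' → valid
String 5: 'mqFkwyQ=' → valid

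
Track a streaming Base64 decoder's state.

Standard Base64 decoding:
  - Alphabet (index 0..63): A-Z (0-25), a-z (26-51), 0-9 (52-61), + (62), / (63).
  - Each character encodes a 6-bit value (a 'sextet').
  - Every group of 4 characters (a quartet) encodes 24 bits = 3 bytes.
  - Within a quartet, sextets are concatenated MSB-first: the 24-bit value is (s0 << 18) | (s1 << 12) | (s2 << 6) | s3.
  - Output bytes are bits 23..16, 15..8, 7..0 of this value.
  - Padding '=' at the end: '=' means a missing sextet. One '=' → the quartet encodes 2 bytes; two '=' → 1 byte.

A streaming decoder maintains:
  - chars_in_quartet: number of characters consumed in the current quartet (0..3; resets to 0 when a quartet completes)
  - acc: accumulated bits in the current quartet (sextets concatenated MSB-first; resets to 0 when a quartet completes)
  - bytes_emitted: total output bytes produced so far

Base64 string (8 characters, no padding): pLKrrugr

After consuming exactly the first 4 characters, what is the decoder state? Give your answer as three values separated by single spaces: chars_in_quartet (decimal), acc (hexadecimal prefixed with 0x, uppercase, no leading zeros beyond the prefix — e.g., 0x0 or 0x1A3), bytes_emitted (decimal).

Answer: 0 0x0 3

Derivation:
After char 0 ('p'=41): chars_in_quartet=1 acc=0x29 bytes_emitted=0
After char 1 ('L'=11): chars_in_quartet=2 acc=0xA4B bytes_emitted=0
After char 2 ('K'=10): chars_in_quartet=3 acc=0x292CA bytes_emitted=0
After char 3 ('r'=43): chars_in_quartet=4 acc=0xA4B2AB -> emit A4 B2 AB, reset; bytes_emitted=3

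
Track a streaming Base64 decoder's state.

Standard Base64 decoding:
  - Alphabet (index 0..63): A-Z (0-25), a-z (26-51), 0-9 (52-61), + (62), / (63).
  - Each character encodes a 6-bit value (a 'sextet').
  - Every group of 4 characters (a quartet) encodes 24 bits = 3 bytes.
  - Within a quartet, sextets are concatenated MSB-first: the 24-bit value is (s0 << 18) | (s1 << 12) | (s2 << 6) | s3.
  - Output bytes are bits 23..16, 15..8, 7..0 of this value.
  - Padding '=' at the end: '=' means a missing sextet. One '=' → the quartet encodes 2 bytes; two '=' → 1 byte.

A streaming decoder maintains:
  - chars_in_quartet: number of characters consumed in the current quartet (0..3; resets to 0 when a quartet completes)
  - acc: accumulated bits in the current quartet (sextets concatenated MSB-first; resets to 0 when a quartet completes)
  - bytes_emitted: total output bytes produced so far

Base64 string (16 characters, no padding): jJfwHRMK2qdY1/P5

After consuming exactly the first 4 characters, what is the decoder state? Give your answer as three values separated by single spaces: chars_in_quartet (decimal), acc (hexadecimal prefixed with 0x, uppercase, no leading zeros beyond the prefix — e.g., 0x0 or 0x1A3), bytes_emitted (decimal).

After char 0 ('j'=35): chars_in_quartet=1 acc=0x23 bytes_emitted=0
After char 1 ('J'=9): chars_in_quartet=2 acc=0x8C9 bytes_emitted=0
After char 2 ('f'=31): chars_in_quartet=3 acc=0x2325F bytes_emitted=0
After char 3 ('w'=48): chars_in_quartet=4 acc=0x8C97F0 -> emit 8C 97 F0, reset; bytes_emitted=3

Answer: 0 0x0 3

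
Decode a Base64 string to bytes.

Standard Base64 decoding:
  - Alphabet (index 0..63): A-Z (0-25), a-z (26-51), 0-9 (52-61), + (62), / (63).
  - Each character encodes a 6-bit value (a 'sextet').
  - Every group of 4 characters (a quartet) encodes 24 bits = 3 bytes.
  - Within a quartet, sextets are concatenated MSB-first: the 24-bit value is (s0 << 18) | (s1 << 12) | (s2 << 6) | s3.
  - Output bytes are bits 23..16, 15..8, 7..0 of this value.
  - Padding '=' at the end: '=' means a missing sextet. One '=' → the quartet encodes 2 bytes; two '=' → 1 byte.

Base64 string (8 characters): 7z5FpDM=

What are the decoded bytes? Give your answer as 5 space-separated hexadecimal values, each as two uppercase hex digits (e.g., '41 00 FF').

Answer: EF 3E 45 A4 33

Derivation:
After char 0 ('7'=59): chars_in_quartet=1 acc=0x3B bytes_emitted=0
After char 1 ('z'=51): chars_in_quartet=2 acc=0xEF3 bytes_emitted=0
After char 2 ('5'=57): chars_in_quartet=3 acc=0x3BCF9 bytes_emitted=0
After char 3 ('F'=5): chars_in_quartet=4 acc=0xEF3E45 -> emit EF 3E 45, reset; bytes_emitted=3
After char 4 ('p'=41): chars_in_quartet=1 acc=0x29 bytes_emitted=3
After char 5 ('D'=3): chars_in_quartet=2 acc=0xA43 bytes_emitted=3
After char 6 ('M'=12): chars_in_quartet=3 acc=0x290CC bytes_emitted=3
Padding '=': partial quartet acc=0x290CC -> emit A4 33; bytes_emitted=5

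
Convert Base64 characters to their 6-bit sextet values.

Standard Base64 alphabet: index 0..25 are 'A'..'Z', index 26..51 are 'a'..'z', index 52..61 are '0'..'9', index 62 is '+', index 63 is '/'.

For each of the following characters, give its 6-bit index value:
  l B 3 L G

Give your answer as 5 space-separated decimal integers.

'l': a..z range, 26 + ord('l') − ord('a') = 37
'B': A..Z range, ord('B') − ord('A') = 1
'3': 0..9 range, 52 + ord('3') − ord('0') = 55
'L': A..Z range, ord('L') − ord('A') = 11
'G': A..Z range, ord('G') − ord('A') = 6

Answer: 37 1 55 11 6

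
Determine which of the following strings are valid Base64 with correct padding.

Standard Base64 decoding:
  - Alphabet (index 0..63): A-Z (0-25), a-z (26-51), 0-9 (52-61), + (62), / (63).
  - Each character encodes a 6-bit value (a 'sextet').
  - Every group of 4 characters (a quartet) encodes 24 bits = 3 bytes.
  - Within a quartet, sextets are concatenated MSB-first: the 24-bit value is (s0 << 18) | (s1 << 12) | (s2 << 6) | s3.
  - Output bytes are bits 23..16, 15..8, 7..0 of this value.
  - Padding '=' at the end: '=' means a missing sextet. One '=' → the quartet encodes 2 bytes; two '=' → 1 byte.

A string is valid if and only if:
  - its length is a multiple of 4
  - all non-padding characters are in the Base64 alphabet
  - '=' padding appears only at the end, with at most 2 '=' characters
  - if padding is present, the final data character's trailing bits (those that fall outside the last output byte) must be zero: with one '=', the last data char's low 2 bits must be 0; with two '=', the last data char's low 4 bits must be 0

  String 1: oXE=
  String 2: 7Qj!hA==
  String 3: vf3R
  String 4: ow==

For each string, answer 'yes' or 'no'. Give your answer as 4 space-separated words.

Answer: yes no yes yes

Derivation:
String 1: 'oXE=' → valid
String 2: '7Qj!hA==' → invalid (bad char(s): ['!'])
String 3: 'vf3R' → valid
String 4: 'ow==' → valid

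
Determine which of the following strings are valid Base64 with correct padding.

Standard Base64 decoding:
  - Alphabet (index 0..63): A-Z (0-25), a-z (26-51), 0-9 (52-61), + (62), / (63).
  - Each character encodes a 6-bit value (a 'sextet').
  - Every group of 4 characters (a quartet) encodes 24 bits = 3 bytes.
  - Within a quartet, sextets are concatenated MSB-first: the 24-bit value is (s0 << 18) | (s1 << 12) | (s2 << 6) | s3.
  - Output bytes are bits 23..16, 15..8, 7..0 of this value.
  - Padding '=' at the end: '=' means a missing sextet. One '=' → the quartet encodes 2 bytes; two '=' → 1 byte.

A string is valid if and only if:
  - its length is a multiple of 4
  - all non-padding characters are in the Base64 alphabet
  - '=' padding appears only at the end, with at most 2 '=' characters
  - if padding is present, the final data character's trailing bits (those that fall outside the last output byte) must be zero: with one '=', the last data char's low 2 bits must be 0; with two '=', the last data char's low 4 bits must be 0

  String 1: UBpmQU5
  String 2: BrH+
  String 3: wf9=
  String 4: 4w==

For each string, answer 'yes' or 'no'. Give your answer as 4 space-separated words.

String 1: 'UBpmQU5' → invalid (len=7 not mult of 4)
String 2: 'BrH+' → valid
String 3: 'wf9=' → invalid (bad trailing bits)
String 4: '4w==' → valid

Answer: no yes no yes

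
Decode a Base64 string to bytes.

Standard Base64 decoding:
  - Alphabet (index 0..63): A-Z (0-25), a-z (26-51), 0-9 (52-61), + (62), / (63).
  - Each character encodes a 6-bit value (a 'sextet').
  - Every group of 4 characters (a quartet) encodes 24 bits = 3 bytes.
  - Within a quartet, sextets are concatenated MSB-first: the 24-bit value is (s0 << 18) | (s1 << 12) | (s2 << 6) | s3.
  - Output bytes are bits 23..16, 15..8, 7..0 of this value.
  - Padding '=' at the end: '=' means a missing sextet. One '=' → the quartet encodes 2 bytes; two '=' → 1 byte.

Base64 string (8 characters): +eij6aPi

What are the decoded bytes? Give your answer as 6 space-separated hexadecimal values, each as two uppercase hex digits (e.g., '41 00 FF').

Answer: F9 E8 A3 E9 A3 E2

Derivation:
After char 0 ('+'=62): chars_in_quartet=1 acc=0x3E bytes_emitted=0
After char 1 ('e'=30): chars_in_quartet=2 acc=0xF9E bytes_emitted=0
After char 2 ('i'=34): chars_in_quartet=3 acc=0x3E7A2 bytes_emitted=0
After char 3 ('j'=35): chars_in_quartet=4 acc=0xF9E8A3 -> emit F9 E8 A3, reset; bytes_emitted=3
After char 4 ('6'=58): chars_in_quartet=1 acc=0x3A bytes_emitted=3
After char 5 ('a'=26): chars_in_quartet=2 acc=0xE9A bytes_emitted=3
After char 6 ('P'=15): chars_in_quartet=3 acc=0x3A68F bytes_emitted=3
After char 7 ('i'=34): chars_in_quartet=4 acc=0xE9A3E2 -> emit E9 A3 E2, reset; bytes_emitted=6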